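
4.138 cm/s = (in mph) 0.09256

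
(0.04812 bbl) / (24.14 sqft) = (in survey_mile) 2.12e-06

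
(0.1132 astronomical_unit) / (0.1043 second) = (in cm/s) 1.624e+13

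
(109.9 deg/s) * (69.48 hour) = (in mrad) 4.798e+08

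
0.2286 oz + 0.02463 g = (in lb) 0.01434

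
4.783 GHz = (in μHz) 4.783e+15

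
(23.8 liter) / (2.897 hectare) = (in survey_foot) 2.695e-06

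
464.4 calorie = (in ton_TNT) 4.644e-07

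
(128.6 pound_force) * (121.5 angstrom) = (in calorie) 1.661e-06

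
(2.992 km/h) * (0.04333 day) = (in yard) 3403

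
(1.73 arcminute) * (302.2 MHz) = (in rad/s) 1.521e+05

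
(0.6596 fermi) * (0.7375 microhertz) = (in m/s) 4.865e-22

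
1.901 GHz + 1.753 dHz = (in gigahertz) 1.901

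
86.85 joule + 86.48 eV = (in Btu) 0.08232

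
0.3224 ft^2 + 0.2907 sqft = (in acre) 1.407e-05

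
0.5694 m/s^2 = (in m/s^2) 0.5694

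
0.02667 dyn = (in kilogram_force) 2.72e-08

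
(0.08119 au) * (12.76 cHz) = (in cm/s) 1.55e+11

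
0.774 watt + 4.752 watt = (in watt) 5.526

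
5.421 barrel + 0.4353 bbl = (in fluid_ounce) 3.148e+04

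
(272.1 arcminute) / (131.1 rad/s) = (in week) 9.983e-10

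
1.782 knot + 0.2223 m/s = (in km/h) 4.101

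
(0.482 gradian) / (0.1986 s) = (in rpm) 0.364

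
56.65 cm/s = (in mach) 0.001664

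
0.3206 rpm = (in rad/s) 0.03357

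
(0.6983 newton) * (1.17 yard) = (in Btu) 0.0007081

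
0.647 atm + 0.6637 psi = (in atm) 0.6922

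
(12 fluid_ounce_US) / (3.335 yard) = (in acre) 2.876e-08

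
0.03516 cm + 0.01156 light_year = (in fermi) 1.094e+29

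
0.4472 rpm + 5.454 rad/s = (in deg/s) 315.2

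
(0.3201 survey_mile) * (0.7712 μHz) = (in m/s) 0.0003973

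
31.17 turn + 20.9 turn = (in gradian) 2.083e+04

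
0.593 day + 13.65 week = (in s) 8.307e+06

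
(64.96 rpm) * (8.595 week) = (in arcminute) 1.216e+11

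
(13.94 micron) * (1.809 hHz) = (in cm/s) 0.2522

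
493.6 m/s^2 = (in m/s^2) 493.6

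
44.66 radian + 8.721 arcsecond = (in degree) 2559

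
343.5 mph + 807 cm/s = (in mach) 0.4747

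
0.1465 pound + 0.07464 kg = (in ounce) 4.977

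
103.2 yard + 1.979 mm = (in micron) 9.437e+07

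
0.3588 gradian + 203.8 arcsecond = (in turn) 0.001054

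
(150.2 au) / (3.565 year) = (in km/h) 7.195e+05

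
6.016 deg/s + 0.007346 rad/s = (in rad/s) 0.1123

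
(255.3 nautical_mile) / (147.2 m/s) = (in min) 53.53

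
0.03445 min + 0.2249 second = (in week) 3.79e-06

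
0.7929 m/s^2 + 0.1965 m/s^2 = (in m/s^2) 0.9894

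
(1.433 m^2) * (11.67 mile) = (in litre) 2.691e+07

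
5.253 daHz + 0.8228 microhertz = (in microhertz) 5.253e+07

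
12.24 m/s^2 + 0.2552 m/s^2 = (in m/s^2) 12.5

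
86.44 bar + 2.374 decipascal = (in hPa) 8.644e+04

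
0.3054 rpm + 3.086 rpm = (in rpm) 3.391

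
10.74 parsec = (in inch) 1.305e+19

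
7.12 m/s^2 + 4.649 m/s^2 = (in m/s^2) 11.77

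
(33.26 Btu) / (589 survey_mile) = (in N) 0.03702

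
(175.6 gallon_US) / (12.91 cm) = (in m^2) 5.149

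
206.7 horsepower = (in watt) 1.541e+05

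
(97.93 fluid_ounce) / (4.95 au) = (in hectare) 3.911e-19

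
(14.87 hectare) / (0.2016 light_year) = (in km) 7.796e-14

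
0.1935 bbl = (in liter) 30.76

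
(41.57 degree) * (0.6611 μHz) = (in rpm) 4.58e-06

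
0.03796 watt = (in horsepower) 5.091e-05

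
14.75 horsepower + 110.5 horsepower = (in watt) 9.34e+04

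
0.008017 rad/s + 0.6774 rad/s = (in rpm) 6.545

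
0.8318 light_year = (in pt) 2.231e+19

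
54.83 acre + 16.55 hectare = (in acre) 95.73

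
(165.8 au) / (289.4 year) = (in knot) 5283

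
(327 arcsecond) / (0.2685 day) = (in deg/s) 3.915e-06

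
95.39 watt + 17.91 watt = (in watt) 113.3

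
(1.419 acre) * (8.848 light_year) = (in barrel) 3.023e+21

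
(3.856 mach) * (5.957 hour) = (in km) 2.816e+04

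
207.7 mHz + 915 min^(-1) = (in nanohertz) 1.546e+10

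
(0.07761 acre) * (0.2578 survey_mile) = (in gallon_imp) 2.866e+07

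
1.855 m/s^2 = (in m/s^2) 1.855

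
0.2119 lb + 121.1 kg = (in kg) 121.2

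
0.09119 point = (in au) 2.15e-16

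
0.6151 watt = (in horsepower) 0.0008249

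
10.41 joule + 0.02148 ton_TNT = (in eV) 5.609e+26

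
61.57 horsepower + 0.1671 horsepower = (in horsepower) 61.74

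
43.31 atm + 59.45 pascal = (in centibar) 4388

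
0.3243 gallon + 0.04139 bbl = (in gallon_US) 2.063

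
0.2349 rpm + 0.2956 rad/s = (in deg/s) 18.35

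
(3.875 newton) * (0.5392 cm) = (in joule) 0.02089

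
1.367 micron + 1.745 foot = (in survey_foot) 1.745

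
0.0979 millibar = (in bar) 9.79e-05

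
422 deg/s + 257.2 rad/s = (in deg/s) 1.516e+04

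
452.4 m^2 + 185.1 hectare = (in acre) 457.5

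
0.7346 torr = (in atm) 0.0009666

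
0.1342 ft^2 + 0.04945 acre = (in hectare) 0.02001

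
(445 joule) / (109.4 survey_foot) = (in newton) 13.35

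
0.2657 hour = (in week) 0.001582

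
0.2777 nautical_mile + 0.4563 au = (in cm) 6.826e+12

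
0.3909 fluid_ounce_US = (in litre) 0.01156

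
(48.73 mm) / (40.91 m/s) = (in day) 1.379e-08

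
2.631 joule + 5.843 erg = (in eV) 1.642e+19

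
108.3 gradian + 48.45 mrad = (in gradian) 111.4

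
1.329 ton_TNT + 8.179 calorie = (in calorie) 1.329e+09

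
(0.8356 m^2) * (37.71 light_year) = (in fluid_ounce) 1.008e+22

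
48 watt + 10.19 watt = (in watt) 58.19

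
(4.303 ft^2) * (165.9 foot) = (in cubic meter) 20.21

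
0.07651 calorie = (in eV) 1.998e+18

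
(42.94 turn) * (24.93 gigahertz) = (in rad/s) 6.726e+12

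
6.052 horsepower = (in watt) 4513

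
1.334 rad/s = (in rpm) 12.74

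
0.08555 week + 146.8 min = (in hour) 16.82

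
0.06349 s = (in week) 1.05e-07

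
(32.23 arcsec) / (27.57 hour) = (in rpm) 1.503e-08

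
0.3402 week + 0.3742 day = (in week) 0.3937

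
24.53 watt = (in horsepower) 0.0329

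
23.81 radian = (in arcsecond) 4.911e+06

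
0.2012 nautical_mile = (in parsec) 1.208e-14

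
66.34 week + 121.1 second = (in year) 1.272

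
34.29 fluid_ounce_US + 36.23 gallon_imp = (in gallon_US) 43.78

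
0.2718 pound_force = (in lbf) 0.2718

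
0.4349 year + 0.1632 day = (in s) 1.373e+07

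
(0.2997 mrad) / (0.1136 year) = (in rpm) 7.989e-10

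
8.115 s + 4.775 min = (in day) 0.00341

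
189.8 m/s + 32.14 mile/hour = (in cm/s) 2.042e+04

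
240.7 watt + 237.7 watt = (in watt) 478.4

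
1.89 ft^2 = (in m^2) 0.1756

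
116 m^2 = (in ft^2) 1249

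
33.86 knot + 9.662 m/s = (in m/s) 27.08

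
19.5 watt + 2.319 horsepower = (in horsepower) 2.345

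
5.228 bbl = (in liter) 831.2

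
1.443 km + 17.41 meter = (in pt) 4.14e+06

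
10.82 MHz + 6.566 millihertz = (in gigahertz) 0.01082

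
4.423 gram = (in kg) 0.004423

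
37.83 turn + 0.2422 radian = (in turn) 37.87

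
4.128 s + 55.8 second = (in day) 0.0006936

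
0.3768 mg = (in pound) 8.307e-07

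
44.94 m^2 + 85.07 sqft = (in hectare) 0.005284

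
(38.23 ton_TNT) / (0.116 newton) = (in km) 1.379e+09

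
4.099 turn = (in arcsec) 5.312e+06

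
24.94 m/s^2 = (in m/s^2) 24.94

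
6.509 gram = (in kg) 0.006509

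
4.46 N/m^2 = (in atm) 4.402e-05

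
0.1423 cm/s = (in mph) 0.003183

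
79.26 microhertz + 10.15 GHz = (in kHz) 1.015e+07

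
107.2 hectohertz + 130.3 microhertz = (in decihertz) 1.072e+05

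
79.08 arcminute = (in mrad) 23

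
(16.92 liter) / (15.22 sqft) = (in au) 7.999e-14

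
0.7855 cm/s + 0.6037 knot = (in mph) 0.7123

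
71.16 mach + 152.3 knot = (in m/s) 2.431e+04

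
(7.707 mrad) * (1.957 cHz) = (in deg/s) 0.008642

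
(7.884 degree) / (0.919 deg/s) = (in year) 2.72e-07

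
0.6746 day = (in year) 0.001848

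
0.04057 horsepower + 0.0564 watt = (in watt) 30.31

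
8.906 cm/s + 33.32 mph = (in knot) 29.13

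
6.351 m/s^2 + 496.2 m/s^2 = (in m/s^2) 502.6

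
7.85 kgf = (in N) 76.98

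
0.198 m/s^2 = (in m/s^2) 0.198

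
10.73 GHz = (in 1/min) 6.438e+11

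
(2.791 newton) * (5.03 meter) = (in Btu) 0.01331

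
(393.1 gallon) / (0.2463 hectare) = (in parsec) 1.958e-20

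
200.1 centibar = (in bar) 2.001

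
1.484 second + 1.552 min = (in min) 1.577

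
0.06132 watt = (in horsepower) 8.223e-05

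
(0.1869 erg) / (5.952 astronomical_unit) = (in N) 2.099e-20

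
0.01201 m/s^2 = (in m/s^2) 0.01201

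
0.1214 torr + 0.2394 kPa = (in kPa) 0.2556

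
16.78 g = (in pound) 0.03699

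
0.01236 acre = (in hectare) 0.005002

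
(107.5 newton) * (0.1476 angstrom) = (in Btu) 1.504e-12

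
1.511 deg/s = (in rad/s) 0.02637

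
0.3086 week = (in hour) 51.84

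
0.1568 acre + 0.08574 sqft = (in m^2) 634.6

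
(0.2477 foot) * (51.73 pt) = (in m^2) 0.001378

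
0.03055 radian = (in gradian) 1.945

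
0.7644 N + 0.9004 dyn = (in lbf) 0.1718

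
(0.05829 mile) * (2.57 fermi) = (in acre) 5.957e-17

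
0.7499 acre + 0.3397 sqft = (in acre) 0.7499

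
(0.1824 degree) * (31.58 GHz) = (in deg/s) 5.76e+09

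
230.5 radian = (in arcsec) 4.754e+07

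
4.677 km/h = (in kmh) 4.677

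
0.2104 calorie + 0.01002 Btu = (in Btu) 0.01085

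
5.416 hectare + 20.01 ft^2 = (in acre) 13.38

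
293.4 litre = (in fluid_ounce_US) 9921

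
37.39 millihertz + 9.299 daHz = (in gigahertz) 9.303e-08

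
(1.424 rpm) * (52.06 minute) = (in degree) 2.669e+04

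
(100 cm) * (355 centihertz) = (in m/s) 3.55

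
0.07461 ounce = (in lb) 0.004663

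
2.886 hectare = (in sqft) 3.106e+05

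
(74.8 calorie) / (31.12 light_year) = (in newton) 1.063e-15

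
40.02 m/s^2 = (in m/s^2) 40.02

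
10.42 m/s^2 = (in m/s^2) 10.42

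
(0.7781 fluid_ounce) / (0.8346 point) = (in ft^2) 0.8413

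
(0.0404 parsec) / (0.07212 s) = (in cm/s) 1.729e+18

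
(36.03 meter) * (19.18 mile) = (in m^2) 1.112e+06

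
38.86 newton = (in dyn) 3.886e+06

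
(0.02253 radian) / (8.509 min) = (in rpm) 0.0004214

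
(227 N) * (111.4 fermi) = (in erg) 0.0002529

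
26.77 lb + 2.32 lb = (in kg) 13.2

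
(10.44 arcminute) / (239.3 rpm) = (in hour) 3.366e-08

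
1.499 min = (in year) 2.852e-06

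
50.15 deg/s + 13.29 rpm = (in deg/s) 129.9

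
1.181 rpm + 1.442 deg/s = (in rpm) 1.421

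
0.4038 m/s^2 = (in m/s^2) 0.4038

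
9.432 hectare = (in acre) 23.31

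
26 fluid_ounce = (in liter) 0.7689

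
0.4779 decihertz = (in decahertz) 0.004779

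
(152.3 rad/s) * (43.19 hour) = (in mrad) 2.368e+10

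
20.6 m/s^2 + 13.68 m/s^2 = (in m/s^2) 34.28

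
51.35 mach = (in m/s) 1.748e+04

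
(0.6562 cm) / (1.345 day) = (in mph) 1.263e-07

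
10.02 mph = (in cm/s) 447.9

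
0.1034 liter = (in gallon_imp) 0.02274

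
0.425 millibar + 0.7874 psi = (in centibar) 5.471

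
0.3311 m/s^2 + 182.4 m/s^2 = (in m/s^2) 182.7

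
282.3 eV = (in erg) 4.523e-10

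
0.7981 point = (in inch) 0.01108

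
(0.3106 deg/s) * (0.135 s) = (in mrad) 0.7318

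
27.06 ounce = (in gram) 767.1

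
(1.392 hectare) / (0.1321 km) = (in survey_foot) 345.7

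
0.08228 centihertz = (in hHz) 8.228e-06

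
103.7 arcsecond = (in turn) 8.002e-05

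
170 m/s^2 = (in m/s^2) 170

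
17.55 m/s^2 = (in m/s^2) 17.55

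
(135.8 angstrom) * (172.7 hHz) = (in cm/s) 0.02345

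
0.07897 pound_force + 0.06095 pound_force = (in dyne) 6.224e+04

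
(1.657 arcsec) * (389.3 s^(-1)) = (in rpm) 0.02986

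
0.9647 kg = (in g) 964.7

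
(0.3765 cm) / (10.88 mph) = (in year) 2.455e-11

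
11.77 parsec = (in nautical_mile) 1.961e+14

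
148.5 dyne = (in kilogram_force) 0.0001514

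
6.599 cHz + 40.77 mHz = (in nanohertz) 1.068e+08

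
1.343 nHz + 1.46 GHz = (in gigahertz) 1.46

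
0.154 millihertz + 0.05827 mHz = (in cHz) 0.02123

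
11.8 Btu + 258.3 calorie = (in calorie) 3234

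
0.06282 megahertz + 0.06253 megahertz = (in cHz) 1.254e+07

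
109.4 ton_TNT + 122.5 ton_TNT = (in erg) 9.703e+18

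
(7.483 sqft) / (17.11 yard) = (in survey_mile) 2.761e-05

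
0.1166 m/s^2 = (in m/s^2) 0.1166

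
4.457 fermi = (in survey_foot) 1.462e-14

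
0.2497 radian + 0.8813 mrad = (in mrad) 250.6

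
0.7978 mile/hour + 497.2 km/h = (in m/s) 138.5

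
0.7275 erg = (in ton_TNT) 1.739e-17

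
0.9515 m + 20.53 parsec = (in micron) 6.335e+23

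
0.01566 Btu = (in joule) 16.52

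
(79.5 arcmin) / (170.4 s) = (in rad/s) 0.0001357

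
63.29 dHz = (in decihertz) 63.29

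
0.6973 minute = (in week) 6.918e-05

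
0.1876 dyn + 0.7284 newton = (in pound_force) 0.1638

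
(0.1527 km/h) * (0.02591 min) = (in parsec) 2.137e-18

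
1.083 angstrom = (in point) 3.07e-07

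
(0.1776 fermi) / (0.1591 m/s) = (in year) 3.54e-23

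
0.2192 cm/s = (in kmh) 0.007891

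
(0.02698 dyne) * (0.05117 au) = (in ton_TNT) 4.936e-07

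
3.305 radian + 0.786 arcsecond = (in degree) 189.4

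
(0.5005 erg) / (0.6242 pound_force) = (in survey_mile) 1.12e-11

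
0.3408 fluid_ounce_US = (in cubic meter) 1.008e-05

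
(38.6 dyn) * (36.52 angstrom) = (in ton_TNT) 3.369e-22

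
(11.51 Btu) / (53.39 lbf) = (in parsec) 1.657e-15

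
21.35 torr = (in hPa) 28.46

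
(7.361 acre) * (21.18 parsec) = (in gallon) 5.143e+24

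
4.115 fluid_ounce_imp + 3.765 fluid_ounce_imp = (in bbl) 0.001408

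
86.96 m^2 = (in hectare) 0.008696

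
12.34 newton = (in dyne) 1.234e+06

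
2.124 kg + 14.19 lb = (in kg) 8.56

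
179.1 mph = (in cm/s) 8006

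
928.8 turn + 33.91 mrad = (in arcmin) 2.006e+07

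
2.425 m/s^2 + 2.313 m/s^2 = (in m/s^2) 4.738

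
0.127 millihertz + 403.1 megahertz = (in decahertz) 4.031e+07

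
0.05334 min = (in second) 3.2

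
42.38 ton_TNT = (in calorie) 4.238e+10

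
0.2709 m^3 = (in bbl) 1.704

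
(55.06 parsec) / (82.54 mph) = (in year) 1.46e+09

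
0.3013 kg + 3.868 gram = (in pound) 0.6728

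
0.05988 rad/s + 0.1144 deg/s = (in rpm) 0.5909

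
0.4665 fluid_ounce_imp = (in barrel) 8.337e-05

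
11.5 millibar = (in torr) 8.626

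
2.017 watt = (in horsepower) 0.002705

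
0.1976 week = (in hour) 33.2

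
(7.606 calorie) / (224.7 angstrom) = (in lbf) 3.184e+08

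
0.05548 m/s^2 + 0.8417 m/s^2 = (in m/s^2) 0.8972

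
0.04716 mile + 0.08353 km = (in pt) 4.519e+05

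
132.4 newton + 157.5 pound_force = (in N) 833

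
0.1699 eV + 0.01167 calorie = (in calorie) 0.01167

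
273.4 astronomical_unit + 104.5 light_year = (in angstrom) 9.887e+27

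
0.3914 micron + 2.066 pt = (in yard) 0.0007975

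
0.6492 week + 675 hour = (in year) 0.08951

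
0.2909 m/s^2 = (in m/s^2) 0.2909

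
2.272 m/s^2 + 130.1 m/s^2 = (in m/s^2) 132.4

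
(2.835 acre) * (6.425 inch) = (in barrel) 1.178e+04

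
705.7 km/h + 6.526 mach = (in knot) 4700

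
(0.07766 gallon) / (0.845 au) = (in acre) 5.747e-19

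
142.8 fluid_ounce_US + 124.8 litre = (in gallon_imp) 28.38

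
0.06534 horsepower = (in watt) 48.72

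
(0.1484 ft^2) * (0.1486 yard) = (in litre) 1.873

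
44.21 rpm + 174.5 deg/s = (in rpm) 73.29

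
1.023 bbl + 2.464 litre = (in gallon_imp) 36.32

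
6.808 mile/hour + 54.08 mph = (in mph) 60.89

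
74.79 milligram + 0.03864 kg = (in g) 38.71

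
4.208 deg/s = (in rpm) 0.7013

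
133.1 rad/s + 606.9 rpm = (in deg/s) 1.127e+04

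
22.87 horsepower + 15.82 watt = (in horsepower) 22.89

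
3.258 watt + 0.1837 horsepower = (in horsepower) 0.1881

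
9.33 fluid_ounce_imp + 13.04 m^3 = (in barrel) 82.02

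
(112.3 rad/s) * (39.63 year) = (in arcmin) 4.825e+14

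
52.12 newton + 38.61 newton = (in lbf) 20.4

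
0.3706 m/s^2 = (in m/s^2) 0.3706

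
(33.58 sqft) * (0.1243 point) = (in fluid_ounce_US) 4.626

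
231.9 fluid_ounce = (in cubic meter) 0.006858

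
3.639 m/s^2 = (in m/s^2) 3.639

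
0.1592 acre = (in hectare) 0.06443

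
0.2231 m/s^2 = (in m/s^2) 0.2231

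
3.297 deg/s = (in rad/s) 0.05754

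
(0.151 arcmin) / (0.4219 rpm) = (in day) 1.151e-08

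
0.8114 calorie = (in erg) 3.395e+07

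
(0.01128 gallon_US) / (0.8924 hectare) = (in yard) 5.233e-09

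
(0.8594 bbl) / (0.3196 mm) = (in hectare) 0.04275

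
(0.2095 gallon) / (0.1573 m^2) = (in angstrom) 5.042e+07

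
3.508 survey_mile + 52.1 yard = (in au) 3.806e-08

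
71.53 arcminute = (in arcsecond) 4292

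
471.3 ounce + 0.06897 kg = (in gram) 1.343e+04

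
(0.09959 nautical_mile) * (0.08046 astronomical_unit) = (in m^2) 2.22e+12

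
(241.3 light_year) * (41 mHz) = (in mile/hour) 2.094e+17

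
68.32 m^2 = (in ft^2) 735.4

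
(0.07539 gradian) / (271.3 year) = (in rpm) 1.322e-12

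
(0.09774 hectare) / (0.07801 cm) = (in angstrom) 1.253e+16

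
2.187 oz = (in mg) 6.2e+04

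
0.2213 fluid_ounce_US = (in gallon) 0.001729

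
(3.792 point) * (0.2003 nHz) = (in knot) 5.208e-13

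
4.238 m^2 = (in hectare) 0.0004238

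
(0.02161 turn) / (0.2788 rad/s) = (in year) 1.544e-08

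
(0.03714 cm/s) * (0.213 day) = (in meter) 6.835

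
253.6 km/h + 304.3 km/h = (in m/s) 155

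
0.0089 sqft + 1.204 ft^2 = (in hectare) 1.127e-05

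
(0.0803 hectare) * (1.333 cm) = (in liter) 1.07e+04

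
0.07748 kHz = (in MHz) 7.748e-05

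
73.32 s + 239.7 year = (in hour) 2.1e+06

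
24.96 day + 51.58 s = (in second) 2.157e+06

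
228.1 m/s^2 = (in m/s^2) 228.1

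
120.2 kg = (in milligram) 1.202e+08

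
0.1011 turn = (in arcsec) 1.31e+05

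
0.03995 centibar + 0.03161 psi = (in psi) 0.0374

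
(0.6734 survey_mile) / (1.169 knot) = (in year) 5.714e-05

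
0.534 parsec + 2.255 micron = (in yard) 1.802e+16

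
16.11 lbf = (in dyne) 7.166e+06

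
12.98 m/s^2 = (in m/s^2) 12.98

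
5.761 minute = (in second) 345.7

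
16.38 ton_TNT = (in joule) 6.853e+10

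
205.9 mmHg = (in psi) 3.981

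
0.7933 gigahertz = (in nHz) 7.933e+17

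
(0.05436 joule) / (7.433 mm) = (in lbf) 1.644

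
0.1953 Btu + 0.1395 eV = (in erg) 2.061e+09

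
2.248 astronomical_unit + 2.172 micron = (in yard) 3.678e+11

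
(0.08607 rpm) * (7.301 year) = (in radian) 2.075e+06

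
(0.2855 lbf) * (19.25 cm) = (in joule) 0.2445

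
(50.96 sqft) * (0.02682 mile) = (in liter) 2.043e+05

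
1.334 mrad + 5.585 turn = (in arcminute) 1.206e+05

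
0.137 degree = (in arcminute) 8.22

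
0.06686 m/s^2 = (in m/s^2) 0.06686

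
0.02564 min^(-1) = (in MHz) 4.273e-10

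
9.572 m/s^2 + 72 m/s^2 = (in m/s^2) 81.57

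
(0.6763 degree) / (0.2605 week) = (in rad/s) 7.492e-08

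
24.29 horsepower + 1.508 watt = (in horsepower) 24.29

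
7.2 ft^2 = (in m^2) 0.6689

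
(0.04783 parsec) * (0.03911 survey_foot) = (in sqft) 1.894e+14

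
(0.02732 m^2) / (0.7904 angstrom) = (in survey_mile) 2.148e+05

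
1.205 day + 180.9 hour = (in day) 8.742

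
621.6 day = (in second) 5.371e+07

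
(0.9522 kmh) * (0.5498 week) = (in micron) 8.795e+10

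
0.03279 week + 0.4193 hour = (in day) 0.247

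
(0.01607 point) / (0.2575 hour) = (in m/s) 6.116e-09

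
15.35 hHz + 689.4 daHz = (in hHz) 84.29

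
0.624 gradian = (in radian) 0.009802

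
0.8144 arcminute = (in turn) 3.77e-05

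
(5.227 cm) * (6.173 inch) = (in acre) 2.025e-06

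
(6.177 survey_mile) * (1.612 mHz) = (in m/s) 16.02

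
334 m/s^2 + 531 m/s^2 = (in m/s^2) 865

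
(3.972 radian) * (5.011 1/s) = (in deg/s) 1140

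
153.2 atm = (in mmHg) 1.164e+05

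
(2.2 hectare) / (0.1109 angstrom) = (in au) 1.326e+04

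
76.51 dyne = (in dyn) 76.51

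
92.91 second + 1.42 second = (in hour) 0.0262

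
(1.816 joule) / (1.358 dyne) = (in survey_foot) 4.387e+05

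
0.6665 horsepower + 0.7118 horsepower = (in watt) 1028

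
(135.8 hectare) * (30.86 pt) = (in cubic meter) 1.478e+04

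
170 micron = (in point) 0.4819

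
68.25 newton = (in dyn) 6.825e+06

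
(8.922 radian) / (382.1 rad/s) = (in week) 3.861e-08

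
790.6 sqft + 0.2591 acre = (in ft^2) 1.208e+04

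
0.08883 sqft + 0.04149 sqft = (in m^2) 0.01211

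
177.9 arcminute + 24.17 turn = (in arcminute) 5.222e+05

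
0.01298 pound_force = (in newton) 0.05774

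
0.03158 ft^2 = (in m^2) 0.002934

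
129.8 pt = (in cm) 4.579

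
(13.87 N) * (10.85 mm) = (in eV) 9.393e+17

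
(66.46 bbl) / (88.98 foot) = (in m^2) 0.3896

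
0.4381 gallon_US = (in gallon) 0.4381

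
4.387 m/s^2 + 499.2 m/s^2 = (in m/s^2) 503.6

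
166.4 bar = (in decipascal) 1.664e+08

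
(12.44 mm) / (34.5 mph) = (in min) 1.344e-05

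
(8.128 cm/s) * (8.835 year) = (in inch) 8.916e+08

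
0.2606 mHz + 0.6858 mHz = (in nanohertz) 9.464e+05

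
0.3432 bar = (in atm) 0.3387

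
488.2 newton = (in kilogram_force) 49.78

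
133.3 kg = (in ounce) 4702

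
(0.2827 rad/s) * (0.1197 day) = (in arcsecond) 6.031e+08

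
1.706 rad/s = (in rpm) 16.29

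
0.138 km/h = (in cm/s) 3.833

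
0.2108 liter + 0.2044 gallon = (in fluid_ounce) 33.29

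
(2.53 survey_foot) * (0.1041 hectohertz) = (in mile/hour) 17.96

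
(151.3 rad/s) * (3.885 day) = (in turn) 8.083e+06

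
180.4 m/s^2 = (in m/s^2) 180.4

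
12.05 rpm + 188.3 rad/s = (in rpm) 1810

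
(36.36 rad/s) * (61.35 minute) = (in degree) 7.669e+06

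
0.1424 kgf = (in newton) 1.396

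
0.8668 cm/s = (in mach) 2.546e-05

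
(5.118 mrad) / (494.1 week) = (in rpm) 1.635e-10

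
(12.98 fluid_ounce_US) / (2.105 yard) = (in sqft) 0.002147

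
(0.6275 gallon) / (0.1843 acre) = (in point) 0.009028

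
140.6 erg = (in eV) 8.776e+13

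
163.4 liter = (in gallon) 43.17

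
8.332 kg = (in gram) 8332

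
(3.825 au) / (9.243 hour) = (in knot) 3.343e+07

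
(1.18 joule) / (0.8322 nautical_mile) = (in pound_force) 0.0001721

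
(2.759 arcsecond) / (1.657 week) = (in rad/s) 1.335e-11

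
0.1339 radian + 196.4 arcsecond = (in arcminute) 463.6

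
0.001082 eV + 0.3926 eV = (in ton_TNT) 1.508e-29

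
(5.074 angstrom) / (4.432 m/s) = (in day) 1.325e-15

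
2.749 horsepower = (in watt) 2050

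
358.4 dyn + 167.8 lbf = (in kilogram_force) 76.11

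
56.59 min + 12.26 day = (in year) 0.0337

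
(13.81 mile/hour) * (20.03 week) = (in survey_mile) 4.647e+04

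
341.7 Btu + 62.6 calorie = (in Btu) 341.9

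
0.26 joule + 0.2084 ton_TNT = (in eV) 5.442e+27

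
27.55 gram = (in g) 27.55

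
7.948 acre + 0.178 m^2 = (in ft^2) 3.462e+05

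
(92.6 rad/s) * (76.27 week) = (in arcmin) 1.468e+13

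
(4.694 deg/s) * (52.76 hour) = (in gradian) 9.906e+05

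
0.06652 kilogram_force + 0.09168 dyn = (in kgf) 0.06652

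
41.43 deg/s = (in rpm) 6.905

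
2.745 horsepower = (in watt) 2047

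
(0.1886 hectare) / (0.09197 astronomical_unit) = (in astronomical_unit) 9.163e-19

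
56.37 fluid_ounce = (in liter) 1.667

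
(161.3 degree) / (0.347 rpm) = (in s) 77.47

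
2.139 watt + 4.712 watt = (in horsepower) 0.009187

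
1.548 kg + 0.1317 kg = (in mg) 1.68e+06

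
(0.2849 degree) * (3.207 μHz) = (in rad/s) 1.595e-08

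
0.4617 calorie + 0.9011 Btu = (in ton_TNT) 2.277e-07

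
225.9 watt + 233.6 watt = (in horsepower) 0.6162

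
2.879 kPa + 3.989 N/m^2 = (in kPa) 2.883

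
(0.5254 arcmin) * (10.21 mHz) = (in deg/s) 8.941e-05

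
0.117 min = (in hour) 0.00195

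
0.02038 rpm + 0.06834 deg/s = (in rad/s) 0.003327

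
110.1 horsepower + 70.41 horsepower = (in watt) 1.346e+05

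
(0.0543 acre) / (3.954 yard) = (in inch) 2393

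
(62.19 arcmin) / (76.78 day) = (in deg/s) 1.562e-07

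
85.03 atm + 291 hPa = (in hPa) 8.645e+04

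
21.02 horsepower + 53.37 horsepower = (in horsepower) 74.39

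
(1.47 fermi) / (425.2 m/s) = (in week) 5.716e-24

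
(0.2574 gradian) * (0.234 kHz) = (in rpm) 9.035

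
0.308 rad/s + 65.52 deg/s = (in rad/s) 1.452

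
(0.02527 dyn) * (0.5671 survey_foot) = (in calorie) 1.044e-08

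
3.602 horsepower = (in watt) 2686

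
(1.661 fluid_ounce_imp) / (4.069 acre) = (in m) 2.866e-09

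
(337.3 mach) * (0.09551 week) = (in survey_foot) 2.177e+10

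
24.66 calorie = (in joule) 103.2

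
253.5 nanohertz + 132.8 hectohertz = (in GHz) 1.328e-05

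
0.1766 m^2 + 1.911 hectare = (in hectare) 1.911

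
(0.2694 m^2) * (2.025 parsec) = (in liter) 1.683e+19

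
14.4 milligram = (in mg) 14.4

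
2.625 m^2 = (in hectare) 0.0002625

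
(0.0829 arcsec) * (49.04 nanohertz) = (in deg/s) 1.129e-12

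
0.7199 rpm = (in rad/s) 0.07539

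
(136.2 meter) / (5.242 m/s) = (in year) 8.239e-07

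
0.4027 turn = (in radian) 2.53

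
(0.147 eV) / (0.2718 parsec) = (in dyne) 2.808e-31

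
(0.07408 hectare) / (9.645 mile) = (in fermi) 4.773e+13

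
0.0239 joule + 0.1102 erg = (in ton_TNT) 5.712e-12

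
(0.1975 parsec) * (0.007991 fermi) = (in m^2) 0.0487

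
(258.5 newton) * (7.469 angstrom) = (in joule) 1.931e-07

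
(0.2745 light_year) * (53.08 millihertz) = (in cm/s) 1.378e+16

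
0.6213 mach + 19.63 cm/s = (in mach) 0.6219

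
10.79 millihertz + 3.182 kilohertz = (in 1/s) 3182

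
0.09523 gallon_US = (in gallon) 0.09523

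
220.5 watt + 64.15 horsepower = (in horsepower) 64.45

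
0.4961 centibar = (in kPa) 0.4961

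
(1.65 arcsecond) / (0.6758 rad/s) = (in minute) 1.973e-07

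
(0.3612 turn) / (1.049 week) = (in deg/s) 0.000205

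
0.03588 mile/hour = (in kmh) 0.05774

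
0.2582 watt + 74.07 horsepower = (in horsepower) 74.07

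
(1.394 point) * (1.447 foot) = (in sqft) 0.002335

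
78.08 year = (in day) 2.85e+04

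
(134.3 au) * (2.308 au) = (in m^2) 6.937e+24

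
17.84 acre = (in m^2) 7.22e+04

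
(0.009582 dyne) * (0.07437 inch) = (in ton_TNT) 4.326e-20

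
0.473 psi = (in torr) 24.46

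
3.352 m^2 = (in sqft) 36.08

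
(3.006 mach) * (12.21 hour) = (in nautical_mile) 2.429e+04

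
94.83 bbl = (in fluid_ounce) 5.098e+05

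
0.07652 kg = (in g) 76.52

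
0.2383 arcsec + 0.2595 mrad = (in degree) 0.01493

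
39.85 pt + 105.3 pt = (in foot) 0.168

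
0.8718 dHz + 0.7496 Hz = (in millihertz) 836.8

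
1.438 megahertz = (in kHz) 1438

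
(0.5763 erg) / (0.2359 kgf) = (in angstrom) 249.1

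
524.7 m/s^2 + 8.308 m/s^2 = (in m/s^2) 533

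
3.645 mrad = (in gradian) 0.232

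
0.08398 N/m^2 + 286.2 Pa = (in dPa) 2863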